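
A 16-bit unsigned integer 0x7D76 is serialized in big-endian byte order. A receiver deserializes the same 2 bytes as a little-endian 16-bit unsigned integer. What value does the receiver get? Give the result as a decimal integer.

Stored big-endian, the bytes at ascending addresses are 7D 76.
Read back as little-endian, the first byte is least significant, giving 0x767D.
0x767D = 30333.

30333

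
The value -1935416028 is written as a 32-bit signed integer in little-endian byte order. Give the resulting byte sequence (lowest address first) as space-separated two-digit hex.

Two's complement of -1935416028 in 32 bits: 1935416028 = 0x735C1ADC; invert → 0x8CA3E523; add 1 → 0x8CA3E524.
Split into bytes (most-significant first): 8C A3 E5 24.
Little-endian: lowest address holds the least-significant byte.
So at ascending addresses the bytes are 24 E5 A3 8C.

24 E5 A3 8C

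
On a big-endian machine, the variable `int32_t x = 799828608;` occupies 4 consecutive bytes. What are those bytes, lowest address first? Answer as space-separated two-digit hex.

2F AC 6A 80

799828608 in hexadecimal, padded to 32 bits, is 0x2FAC6A80.
Split into bytes (most-significant first): 2F AC 6A 80.
In big-endian order the high byte comes first in memory.
So the memory order matches the most-significant-first order: 2F AC 6A 80.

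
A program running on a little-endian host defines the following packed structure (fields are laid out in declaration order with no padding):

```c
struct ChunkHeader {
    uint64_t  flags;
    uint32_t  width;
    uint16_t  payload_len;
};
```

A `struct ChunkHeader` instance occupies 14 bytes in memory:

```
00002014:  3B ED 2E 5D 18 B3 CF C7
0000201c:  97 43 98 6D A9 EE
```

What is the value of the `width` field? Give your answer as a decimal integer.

1838695319

`width` follows `flags` (8 bytes), so it starts at byte offset 8 and occupies 4 bytes.
Bytes at offsets 8..11: 97 43 98 6D.
In little-endian order the low byte comes first in memory.
Reassemble most-significant byte first: 6D 98 43 97 → 0x6D984397.
0x6D984397 = 1838695319.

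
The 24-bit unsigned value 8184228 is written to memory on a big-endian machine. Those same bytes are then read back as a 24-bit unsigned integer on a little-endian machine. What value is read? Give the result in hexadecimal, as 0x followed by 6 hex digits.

8184228 in 24-bit hexadecimal is 0x7CE1A4.
Stored big-endian, the bytes at ascending addresses are 7C E1 A4.
Read back as little-endian, the first byte is least significant, giving 0xA4E17C.

0xA4E17C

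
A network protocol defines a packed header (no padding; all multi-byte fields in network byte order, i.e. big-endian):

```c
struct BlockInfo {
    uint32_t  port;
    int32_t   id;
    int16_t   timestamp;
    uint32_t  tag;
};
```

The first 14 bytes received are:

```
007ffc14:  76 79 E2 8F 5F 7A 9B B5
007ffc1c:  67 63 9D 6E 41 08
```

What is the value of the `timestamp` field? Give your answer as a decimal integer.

26467

`timestamp` follows `port` (4 B), `id` (4 B), so it starts at offset 4 + 4 = 8 and occupies 2 bytes.
Bytes at offsets 8..9: 67 63.
In big-endian order the high byte comes first in memory.
The bytes are already most-significant first: 0x6763.
0x6763 = 26467.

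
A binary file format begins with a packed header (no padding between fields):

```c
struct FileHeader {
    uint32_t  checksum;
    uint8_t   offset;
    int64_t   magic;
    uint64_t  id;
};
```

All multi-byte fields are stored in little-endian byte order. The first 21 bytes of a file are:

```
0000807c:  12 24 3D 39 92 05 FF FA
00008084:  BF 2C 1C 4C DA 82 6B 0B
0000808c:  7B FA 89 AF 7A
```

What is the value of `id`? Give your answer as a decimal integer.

`id` follows `checksum` (4 B), `offset` (1 B), `magic` (8 B), so it starts at offset 4 + 1 + 8 = 13 and occupies 8 bytes.
Bytes at offsets 13..20: 82 6B 0B 7B FA 89 AF 7A.
Little-endian: lowest address holds the least-significant byte.
Reassemble most-significant byte first: 7A AF 89 FA 7B 0B 6B 82 → 0x7AAF89FA7B0B6B82.
0x7AAF89FA7B0B6B82 = 8840436302450748290.

8840436302450748290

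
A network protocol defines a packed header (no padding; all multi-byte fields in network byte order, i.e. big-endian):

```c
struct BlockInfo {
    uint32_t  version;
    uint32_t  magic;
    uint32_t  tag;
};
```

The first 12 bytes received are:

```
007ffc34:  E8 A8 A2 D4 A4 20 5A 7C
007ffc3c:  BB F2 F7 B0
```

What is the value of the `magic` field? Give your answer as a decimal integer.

`magic` follows `version` (4 bytes), so it starts at byte offset 4 and occupies 4 bytes.
Bytes at offsets 4..7: A4 20 5A 7C.
In big-endian order the high byte comes first in memory.
The bytes are already most-significant first: 0xA4205A7C.
0xA4205A7C = 2753583740.

2753583740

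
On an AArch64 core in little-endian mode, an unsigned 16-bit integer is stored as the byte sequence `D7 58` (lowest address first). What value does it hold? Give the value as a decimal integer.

Little-endian: lowest address holds the least-significant byte.
Reassemble most-significant byte first: 58 D7 → 0x58D7.
0x58D7 = 22743.

22743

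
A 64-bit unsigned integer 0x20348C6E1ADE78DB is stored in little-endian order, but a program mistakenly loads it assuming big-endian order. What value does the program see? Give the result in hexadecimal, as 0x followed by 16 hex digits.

0xDB78DE1A6E8C3420

Stored little-endian, the bytes at ascending addresses are DB 78 DE 1A 6E 8C 34 20.
Read back as big-endian, the last byte is least significant, giving 0xDB78DE1A6E8C3420.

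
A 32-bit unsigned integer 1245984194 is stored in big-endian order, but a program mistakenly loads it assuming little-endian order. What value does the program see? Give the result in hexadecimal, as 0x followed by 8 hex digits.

0xC235444A

1245984194 in 32-bit hexadecimal is 0x4A4435C2.
Stored big-endian, the bytes at ascending addresses are 4A 44 35 C2.
Read back as little-endian, the first byte is least significant, giving 0xC235444A.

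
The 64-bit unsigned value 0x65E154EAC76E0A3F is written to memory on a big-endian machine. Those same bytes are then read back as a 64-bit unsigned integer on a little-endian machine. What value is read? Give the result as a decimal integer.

Stored big-endian, the bytes at ascending addresses are 65 E1 54 EA C7 6E 0A 3F.
Read back as little-endian, the first byte is least significant, giving 0x3F0A6EC7EA54E165.
0x3F0A6EC7EA54E165 = 4542564979065545061.

4542564979065545061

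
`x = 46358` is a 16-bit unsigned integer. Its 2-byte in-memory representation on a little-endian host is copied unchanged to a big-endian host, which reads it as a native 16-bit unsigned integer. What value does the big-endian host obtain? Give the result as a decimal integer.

46358 in 16-bit hexadecimal is 0xB516.
Stored little-endian, the bytes at ascending addresses are 16 B5.
Read back as big-endian, the last byte is least significant, giving 0x16B5.
0x16B5 = 5813.

5813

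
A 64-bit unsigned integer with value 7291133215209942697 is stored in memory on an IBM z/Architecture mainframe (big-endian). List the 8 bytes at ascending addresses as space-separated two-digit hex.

65 2F 4F 07 76 A3 EE A9

7291133215209942697 in hexadecimal, padded to 64 bits, is 0x652F4F0776A3EEA9.
Split into bytes (most-significant first): 65 2F 4F 07 76 A3 EE A9.
Big-endian stores the most-significant byte at the lowest address.
So the memory order matches the most-significant-first order: 65 2F 4F 07 76 A3 EE A9.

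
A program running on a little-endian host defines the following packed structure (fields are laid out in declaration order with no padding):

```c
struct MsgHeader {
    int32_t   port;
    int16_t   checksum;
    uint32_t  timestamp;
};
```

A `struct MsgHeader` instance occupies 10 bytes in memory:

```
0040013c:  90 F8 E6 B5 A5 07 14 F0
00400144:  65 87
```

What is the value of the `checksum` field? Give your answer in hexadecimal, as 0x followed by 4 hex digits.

0x07A5

`checksum` follows `port` (4 bytes), so it starts at byte offset 4 and occupies 2 bytes.
Bytes at offsets 4..5: A5 07.
In little-endian order the low byte comes first in memory.
Reassemble most-significant byte first: 07 A5 → 0x07A5.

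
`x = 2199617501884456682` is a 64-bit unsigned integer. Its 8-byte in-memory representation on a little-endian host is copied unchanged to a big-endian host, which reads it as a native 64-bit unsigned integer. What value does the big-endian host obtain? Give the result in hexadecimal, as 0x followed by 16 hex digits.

2199617501884456682 in 64-bit hexadecimal is 0x1E869C76C18E1EEA.
Stored little-endian, the bytes at ascending addresses are EA 1E 8E C1 76 9C 86 1E.
Read back as big-endian, the last byte is least significant, giving 0xEA1E8EC1769C861E.

0xEA1E8EC1769C861E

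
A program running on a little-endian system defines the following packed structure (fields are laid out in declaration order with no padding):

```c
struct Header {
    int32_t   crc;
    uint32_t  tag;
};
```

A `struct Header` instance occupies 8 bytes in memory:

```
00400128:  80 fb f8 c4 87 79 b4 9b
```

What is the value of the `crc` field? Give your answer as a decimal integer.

-990315648

`crc` is the first field, at byte offset 0, occupying 4 bytes.
Bytes at offsets 0..3: 80 FB F8 C4.
In little-endian order the low byte comes first in memory.
Reassemble most-significant byte first: C4 F8 FB 80 → 0xC4F8FB80.
Top bit is set, so as a signed 32-bit value this is 0xC4F8FB80 − 2^32 = -990315648.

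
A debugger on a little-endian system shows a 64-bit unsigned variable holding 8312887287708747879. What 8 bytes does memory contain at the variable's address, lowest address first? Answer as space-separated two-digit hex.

67 88 BD D1 F1 4E 5D 73

8312887287708747879 in hexadecimal, padded to 64 bits, is 0x735D4EF1D1BD8867.
Split into bytes (most-significant first): 73 5D 4E F1 D1 BD 88 67.
Little-endian stores the least-significant byte at the lowest address.
So at ascending addresses the bytes are 67 88 BD D1 F1 4E 5D 73.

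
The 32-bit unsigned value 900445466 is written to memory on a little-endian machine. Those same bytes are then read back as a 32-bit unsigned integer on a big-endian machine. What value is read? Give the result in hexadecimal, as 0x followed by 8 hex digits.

900445466 in 32-bit hexadecimal is 0x35ABB51A.
Stored little-endian, the bytes at ascending addresses are 1A B5 AB 35.
Read back as big-endian, the last byte is least significant, giving 0x1AB5AB35.

0x1AB5AB35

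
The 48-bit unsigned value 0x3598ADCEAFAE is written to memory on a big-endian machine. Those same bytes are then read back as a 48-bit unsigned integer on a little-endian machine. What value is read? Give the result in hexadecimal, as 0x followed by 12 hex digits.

Stored big-endian, the bytes at ascending addresses are 35 98 AD CE AF AE.
Read back as little-endian, the first byte is least significant, giving 0xAEAFCEAD9835.

0xAEAFCEAD9835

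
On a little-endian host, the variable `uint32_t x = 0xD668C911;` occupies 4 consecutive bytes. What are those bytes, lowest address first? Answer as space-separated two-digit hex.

Split into bytes (most-significant first): D6 68 C9 11.
Little-endian stores the least-significant byte at the lowest address.
So at ascending addresses the bytes are 11 C9 68 D6.

11 C9 68 D6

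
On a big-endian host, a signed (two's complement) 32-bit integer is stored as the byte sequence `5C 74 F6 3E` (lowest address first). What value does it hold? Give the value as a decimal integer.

1551169086

Big-endian stores the most-significant byte at the lowest address.
The bytes are already most-significant first: 0x5C74F63E.
0x5C74F63E = 1551169086.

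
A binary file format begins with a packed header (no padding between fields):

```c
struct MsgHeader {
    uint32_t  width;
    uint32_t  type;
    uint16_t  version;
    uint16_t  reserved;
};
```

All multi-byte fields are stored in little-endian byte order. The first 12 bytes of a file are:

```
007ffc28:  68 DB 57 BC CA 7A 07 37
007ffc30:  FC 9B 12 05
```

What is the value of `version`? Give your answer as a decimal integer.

`version` follows `width` (4 B), `type` (4 B), so it starts at offset 4 + 4 = 8 and occupies 2 bytes.
Bytes at offsets 8..9: FC 9B.
In little-endian order the low byte comes first in memory.
Reassemble most-significant byte first: 9B FC → 0x9BFC.
0x9BFC = 39932.

39932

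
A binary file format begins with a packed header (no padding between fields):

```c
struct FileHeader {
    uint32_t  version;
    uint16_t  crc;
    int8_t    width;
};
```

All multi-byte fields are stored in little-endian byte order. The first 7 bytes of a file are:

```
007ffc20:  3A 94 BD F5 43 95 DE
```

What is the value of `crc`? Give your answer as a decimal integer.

38211

`crc` follows `version` (4 bytes), so it starts at byte offset 4 and occupies 2 bytes.
Bytes at offsets 4..5: 43 95.
Little-endian stores the least-significant byte at the lowest address.
Reassemble most-significant byte first: 95 43 → 0x9543.
0x9543 = 38211.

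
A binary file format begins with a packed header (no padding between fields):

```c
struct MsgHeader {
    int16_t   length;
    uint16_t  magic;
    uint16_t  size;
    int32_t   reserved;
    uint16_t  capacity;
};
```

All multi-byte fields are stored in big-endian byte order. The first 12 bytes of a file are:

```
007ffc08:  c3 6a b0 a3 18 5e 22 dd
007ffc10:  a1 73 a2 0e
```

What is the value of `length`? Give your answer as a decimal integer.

`length` is the first field, at byte offset 0, occupying 2 bytes.
Bytes at offsets 0..1: C3 6A.
Big-endian stores the most-significant byte at the lowest address.
The bytes are already most-significant first: 0xC36A.
Top bit is set, so as a signed 16-bit value this is 0xC36A − 2^16 = -15510.

-15510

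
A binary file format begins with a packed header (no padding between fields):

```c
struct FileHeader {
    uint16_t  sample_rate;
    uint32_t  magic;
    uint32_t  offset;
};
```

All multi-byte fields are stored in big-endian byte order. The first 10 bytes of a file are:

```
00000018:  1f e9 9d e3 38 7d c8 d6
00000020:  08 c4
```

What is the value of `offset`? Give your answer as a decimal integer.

3369470148

`offset` follows `sample_rate` (2 B), `magic` (4 B), so it starts at offset 2 + 4 = 6 and occupies 4 bytes.
Bytes at offsets 6..9: C8 D6 08 C4.
Big-endian stores the most-significant byte at the lowest address.
The bytes are already most-significant first: 0xC8D608C4.
0xC8D608C4 = 3369470148.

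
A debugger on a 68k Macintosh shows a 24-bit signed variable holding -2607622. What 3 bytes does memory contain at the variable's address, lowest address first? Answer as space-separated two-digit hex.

D8 35 FA

Two's complement of -2607622 in 24 bits: 2607622 = 0x27CA06; invert → 0xD835F9; add 1 → 0xD835FA.
Split into bytes (most-significant first): D8 35 FA.
In big-endian order the high byte comes first in memory.
So the memory order matches the most-significant-first order: D8 35 FA.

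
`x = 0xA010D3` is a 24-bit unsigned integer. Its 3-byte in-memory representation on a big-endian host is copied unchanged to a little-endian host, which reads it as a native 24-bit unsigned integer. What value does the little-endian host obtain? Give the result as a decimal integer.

13832352

Stored big-endian, the bytes at ascending addresses are A0 10 D3.
Read back as little-endian, the first byte is least significant, giving 0xD310A0.
0xD310A0 = 13832352.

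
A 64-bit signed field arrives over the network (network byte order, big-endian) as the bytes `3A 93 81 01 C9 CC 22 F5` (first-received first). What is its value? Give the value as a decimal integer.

4220859120456835829

In big-endian order the high byte comes first in memory.
The bytes are already most-significant first: 0x3A938101C9CC22F5.
0x3A938101C9CC22F5 = 4220859120456835829.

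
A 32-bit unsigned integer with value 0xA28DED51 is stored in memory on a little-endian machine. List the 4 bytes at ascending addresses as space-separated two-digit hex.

Split into bytes (most-significant first): A2 8D ED 51.
Little-endian: lowest address holds the least-significant byte.
So at ascending addresses the bytes are 51 ED 8D A2.

51 ED 8D A2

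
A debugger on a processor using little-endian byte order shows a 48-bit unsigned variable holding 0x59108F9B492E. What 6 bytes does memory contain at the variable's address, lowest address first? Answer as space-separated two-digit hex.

Split into bytes (most-significant first): 59 10 8F 9B 49 2E.
Little-endian: lowest address holds the least-significant byte.
So at ascending addresses the bytes are 2E 49 9B 8F 10 59.

2E 49 9B 8F 10 59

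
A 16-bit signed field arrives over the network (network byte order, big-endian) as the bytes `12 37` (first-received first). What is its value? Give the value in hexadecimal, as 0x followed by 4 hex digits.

0x1237

Big-endian: lowest address holds the most-significant byte.
The bytes are already most-significant first: 0x1237.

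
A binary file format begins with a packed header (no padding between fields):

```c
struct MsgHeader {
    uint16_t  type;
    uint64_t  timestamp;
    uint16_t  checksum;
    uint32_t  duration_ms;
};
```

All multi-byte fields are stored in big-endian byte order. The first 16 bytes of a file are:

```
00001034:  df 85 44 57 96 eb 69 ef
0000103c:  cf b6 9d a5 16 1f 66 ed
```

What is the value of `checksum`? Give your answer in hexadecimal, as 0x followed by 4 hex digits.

`checksum` follows `type` (2 B), `timestamp` (8 B), so it starts at offset 2 + 8 = 10 and occupies 2 bytes.
Bytes at offsets 10..11: 9D A5.
In big-endian order the high byte comes first in memory.
The bytes are already most-significant first: 0x9DA5.

0x9DA5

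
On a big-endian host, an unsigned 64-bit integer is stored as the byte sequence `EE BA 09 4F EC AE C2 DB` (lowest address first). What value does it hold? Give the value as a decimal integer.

17202071965572973275

In big-endian order the high byte comes first in memory.
The bytes are already most-significant first: 0xEEBA094FECAEC2DB.
0xEEBA094FECAEC2DB = 17202071965572973275.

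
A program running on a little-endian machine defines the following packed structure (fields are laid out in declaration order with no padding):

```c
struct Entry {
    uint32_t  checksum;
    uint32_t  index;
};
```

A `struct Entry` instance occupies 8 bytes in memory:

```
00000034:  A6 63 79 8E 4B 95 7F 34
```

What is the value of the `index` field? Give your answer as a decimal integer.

`index` follows `checksum` (4 bytes), so it starts at byte offset 4 and occupies 4 bytes.
Bytes at offsets 4..7: 4B 95 7F 34.
Little-endian stores the least-significant byte at the lowest address.
Reassemble most-significant byte first: 34 7F 95 4B → 0x347F954B.
0x347F954B = 880776523.

880776523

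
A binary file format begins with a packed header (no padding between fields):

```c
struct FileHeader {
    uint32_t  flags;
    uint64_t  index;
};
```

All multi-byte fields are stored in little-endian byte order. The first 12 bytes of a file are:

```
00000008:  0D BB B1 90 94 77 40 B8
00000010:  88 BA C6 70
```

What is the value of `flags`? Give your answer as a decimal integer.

2427566861

`flags` is the first field, at byte offset 0, occupying 4 bytes.
Bytes at offsets 0..3: 0D BB B1 90.
In little-endian order the low byte comes first in memory.
Reassemble most-significant byte first: 90 B1 BB 0D → 0x90B1BB0D.
0x90B1BB0D = 2427566861.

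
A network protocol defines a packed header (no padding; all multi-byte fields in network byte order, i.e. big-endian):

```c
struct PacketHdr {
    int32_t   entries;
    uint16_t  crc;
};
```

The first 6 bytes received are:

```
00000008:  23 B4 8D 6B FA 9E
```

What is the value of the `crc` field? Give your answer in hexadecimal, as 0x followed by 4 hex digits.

0xFA9E

`crc` follows `entries` (4 bytes), so it starts at byte offset 4 and occupies 2 bytes.
Bytes at offsets 4..5: FA 9E.
Big-endian: lowest address holds the most-significant byte.
The bytes are already most-significant first: 0xFA9E.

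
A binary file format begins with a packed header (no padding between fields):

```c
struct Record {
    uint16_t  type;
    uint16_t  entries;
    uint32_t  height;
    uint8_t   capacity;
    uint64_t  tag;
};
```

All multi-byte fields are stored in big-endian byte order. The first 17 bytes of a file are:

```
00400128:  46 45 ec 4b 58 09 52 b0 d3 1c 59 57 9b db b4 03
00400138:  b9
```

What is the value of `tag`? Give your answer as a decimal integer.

`tag` follows `type` (2 B), `entries` (2 B), `height` (4 B), `capacity` (1 B), so it starts at offset 2 + 2 + 4 + 1 = 9 and occupies 8 bytes.
Bytes at offsets 9..16: 1C 59 57 9B DB B4 03 B9.
In big-endian order the high byte comes first in memory.
The bytes are already most-significant first: 0x1C59579BDBB403B9.
0x1C59579BDBB403B9 = 2042760232906785721.

2042760232906785721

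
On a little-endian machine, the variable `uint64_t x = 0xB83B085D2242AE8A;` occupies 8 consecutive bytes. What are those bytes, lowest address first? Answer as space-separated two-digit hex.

Split into bytes (most-significant first): B8 3B 08 5D 22 42 AE 8A.
Little-endian: lowest address holds the least-significant byte.
So at ascending addresses the bytes are 8A AE 42 22 5D 08 3B B8.

8A AE 42 22 5D 08 3B B8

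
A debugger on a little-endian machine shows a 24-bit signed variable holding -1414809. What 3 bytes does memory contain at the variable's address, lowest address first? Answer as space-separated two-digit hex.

Two's complement of -1414809 in 24 bits: 1414809 = 0x159699; invert → 0xEA6966; add 1 → 0xEA6967.
Split into bytes (most-significant first): EA 69 67.
Little-endian: lowest address holds the least-significant byte.
So at ascending addresses the bytes are 67 69 EA.

67 69 EA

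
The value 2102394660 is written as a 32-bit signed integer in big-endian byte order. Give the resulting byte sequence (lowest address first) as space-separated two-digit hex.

2102394660 in hexadecimal, padded to 32 bits, is 0x7D4FFF24.
Split into bytes (most-significant first): 7D 4F FF 24.
Big-endian stores the most-significant byte at the lowest address.
So the memory order matches the most-significant-first order: 7D 4F FF 24.

7D 4F FF 24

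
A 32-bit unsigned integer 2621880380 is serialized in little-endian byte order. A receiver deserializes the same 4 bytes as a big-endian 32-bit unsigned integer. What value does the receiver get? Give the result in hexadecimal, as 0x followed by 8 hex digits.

0x3CB8469C

2621880380 in 32-bit hexadecimal is 0x9C46B83C.
Stored little-endian, the bytes at ascending addresses are 3C B8 46 9C.
Read back as big-endian, the last byte is least significant, giving 0x3CB8469C.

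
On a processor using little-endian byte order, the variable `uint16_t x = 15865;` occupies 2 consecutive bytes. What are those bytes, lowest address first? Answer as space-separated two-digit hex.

F9 3D

15865 in hexadecimal, padded to 16 bits, is 0x3DF9.
Split into bytes (most-significant first): 3D F9.
Little-endian stores the least-significant byte at the lowest address.
So at ascending addresses the bytes are F9 3D.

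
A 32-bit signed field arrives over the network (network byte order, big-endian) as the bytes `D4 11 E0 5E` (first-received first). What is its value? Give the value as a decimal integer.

-737025954

Big-endian: lowest address holds the most-significant byte.
The bytes are already most-significant first: 0xD411E05E.
Top bit is set, so as a signed 32-bit value this is 0xD411E05E − 2^32 = -737025954.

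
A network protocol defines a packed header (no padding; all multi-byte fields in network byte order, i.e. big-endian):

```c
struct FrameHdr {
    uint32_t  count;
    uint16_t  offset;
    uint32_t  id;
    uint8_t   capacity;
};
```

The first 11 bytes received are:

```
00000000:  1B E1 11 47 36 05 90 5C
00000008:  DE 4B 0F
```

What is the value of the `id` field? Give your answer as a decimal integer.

`id` follows `count` (4 B), `offset` (2 B), so it starts at offset 4 + 2 = 6 and occupies 4 bytes.
Bytes at offsets 6..9: 90 5C DE 4B.
Big-endian: lowest address holds the most-significant byte.
The bytes are already most-significant first: 0x905CDE4B.
0x905CDE4B = 2422005323.

2422005323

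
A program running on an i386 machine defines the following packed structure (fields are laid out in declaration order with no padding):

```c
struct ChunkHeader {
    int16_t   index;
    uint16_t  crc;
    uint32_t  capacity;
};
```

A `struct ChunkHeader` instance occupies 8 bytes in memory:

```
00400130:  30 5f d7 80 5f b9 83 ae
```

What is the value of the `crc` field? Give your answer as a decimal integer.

`crc` follows `index` (2 bytes), so it starts at byte offset 2 and occupies 2 bytes.
Bytes at offsets 2..3: D7 80.
Little-endian: lowest address holds the least-significant byte.
Reassemble most-significant byte first: 80 D7 → 0x80D7.
0x80D7 = 32983.

32983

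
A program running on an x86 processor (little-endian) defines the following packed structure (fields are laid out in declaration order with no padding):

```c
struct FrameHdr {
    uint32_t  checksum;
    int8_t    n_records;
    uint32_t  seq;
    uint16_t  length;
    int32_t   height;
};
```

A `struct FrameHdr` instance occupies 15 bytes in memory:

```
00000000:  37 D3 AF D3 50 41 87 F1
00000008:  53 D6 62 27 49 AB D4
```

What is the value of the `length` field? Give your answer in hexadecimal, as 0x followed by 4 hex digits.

`length` follows `checksum` (4 B), `n_records` (1 B), `seq` (4 B), so it starts at offset 4 + 1 + 4 = 9 and occupies 2 bytes.
Bytes at offsets 9..10: D6 62.
Little-endian: lowest address holds the least-significant byte.
Reassemble most-significant byte first: 62 D6 → 0x62D6.

0x62D6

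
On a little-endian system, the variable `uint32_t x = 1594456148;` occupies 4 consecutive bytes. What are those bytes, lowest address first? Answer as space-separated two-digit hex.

54 78 09 5F

1594456148 in hexadecimal, padded to 32 bits, is 0x5F097854.
Split into bytes (most-significant first): 5F 09 78 54.
Little-endian stores the least-significant byte at the lowest address.
So at ascending addresses the bytes are 54 78 09 5F.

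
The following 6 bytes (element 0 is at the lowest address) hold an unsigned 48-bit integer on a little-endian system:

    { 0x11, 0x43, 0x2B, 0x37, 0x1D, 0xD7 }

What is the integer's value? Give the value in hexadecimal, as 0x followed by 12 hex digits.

Little-endian: lowest address holds the least-significant byte.
Reassemble most-significant byte first: D7 1D 37 2B 43 11 → 0xD71D372B4311.

0xD71D372B4311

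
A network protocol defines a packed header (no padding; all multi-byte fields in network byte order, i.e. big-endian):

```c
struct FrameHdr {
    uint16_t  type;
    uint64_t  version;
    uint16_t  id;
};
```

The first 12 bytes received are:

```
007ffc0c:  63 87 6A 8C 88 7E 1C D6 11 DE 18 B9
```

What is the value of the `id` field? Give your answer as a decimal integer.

6329

`id` follows `type` (2 B), `version` (8 B), so it starts at offset 2 + 8 = 10 and occupies 2 bytes.
Bytes at offsets 10..11: 18 B9.
In big-endian order the high byte comes first in memory.
The bytes are already most-significant first: 0x18B9.
0x18B9 = 6329.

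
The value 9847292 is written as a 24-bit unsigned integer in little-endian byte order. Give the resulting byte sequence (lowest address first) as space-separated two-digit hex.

FC 41 96

9847292 in hexadecimal, padded to 24 bits, is 0x9641FC.
Split into bytes (most-significant first): 96 41 FC.
Little-endian stores the least-significant byte at the lowest address.
So at ascending addresses the bytes are FC 41 96.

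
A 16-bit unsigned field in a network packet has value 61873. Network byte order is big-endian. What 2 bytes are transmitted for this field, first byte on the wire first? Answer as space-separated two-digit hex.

61873 in hexadecimal, padded to 16 bits, is 0xF1B1.
Split into bytes (most-significant first): F1 B1.
In big-endian order the high byte comes first in memory.
So the memory order matches the most-significant-first order: F1 B1.

F1 B1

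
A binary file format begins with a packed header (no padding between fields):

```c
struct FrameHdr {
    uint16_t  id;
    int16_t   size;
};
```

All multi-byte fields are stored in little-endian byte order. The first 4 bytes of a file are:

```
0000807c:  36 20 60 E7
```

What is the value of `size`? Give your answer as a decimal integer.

-6304

`size` follows `id` (2 bytes), so it starts at byte offset 2 and occupies 2 bytes.
Bytes at offsets 2..3: 60 E7.
Little-endian stores the least-significant byte at the lowest address.
Reassemble most-significant byte first: E7 60 → 0xE760.
Top bit is set, so as a signed 16-bit value this is 0xE760 − 2^16 = -6304.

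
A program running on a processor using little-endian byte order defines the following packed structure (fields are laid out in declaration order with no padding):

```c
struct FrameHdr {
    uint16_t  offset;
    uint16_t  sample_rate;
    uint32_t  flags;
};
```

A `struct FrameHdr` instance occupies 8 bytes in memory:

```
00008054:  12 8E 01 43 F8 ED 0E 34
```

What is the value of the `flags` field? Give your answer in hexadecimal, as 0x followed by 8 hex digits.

`flags` follows `offset` (2 B), `sample_rate` (2 B), so it starts at offset 2 + 2 = 4 and occupies 4 bytes.
Bytes at offsets 4..7: F8 ED 0E 34.
In little-endian order the low byte comes first in memory.
Reassemble most-significant byte first: 34 0E ED F8 → 0x340EEDF8.

0x340EEDF8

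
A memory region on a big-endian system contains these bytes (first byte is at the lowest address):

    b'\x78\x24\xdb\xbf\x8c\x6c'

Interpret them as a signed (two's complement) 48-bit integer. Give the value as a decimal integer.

Big-endian stores the most-significant byte at the lowest address.
The bytes are already most-significant first: 0x7824DBBF8C6C.
0x7824DBBF8C6C = 132099700919404.

132099700919404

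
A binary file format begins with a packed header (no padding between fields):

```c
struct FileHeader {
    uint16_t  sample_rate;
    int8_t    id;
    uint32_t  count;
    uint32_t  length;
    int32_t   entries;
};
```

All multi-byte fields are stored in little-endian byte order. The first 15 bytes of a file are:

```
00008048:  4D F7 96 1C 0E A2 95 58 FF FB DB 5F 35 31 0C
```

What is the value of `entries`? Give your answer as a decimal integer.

204551519

`entries` follows `sample_rate` (2 B), `id` (1 B), `count` (4 B), `length` (4 B), so it starts at offset 2 + 1 + 4 + 4 = 11 and occupies 4 bytes.
Bytes at offsets 11..14: 5F 35 31 0C.
In little-endian order the low byte comes first in memory.
Reassemble most-significant byte first: 0C 31 35 5F → 0x0C31355F.
0x0C31355F = 204551519.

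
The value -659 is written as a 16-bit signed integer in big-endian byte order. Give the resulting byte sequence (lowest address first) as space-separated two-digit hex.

FD 6D

Two's complement of -659 in 16 bits: 659 = 0x0293; invert → 0xFD6C; add 1 → 0xFD6D.
Split into bytes (most-significant first): FD 6D.
Big-endian: lowest address holds the most-significant byte.
So the memory order matches the most-significant-first order: FD 6D.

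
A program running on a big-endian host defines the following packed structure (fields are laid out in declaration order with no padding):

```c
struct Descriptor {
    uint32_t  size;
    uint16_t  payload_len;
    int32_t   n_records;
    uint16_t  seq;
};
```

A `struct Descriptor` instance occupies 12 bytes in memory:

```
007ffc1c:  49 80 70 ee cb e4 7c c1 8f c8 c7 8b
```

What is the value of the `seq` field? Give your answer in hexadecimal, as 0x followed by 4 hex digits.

0xC78B

`seq` follows `size` (4 B), `payload_len` (2 B), `n_records` (4 B), so it starts at offset 4 + 2 + 4 = 10 and occupies 2 bytes.
Bytes at offsets 10..11: C7 8B.
In big-endian order the high byte comes first in memory.
The bytes are already most-significant first: 0xC78B.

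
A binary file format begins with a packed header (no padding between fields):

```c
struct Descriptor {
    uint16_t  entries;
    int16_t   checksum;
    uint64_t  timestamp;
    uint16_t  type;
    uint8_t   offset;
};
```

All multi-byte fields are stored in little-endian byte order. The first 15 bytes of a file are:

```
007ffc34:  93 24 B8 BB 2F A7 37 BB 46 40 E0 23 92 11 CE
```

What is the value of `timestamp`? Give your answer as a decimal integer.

`timestamp` follows `entries` (2 B), `checksum` (2 B), so it starts at offset 2 + 2 = 4 and occupies 8 bytes.
Bytes at offsets 4..11: 2F A7 37 BB 46 40 E0 23.
Little-endian stores the least-significant byte at the lowest address.
Reassemble most-significant byte first: 23 E0 40 46 BB 37 A7 2F → 0x23E04046BB37A72F.
0x23E04046BB37A72F = 2585136858643539759.

2585136858643539759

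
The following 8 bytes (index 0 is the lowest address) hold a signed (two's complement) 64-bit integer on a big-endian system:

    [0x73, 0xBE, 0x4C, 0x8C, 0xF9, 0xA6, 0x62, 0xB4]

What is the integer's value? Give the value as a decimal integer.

8340187728304300724

Big-endian: lowest address holds the most-significant byte.
The bytes are already most-significant first: 0x73BE4C8CF9A662B4.
0x73BE4C8CF9A662B4 = 8340187728304300724.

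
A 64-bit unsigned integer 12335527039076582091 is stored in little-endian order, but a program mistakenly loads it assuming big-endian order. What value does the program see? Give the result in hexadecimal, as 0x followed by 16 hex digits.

0xCBC262517C9830AB

12335527039076582091 in 64-bit hexadecimal is 0xAB30987C5162C2CB.
Stored little-endian, the bytes at ascending addresses are CB C2 62 51 7C 98 30 AB.
Read back as big-endian, the last byte is least significant, giving 0xCBC262517C9830AB.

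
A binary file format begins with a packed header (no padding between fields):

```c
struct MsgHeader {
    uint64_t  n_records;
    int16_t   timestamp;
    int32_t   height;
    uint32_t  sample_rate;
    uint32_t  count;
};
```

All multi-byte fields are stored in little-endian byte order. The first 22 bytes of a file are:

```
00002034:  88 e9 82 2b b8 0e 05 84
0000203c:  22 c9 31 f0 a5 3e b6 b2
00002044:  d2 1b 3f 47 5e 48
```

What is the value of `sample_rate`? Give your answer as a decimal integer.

466793142

`sample_rate` follows `n_records` (8 B), `timestamp` (2 B), `height` (4 B), so it starts at offset 8 + 2 + 4 = 14 and occupies 4 bytes.
Bytes at offsets 14..17: B6 B2 D2 1B.
Little-endian: lowest address holds the least-significant byte.
Reassemble most-significant byte first: 1B D2 B2 B6 → 0x1BD2B2B6.
0x1BD2B2B6 = 466793142.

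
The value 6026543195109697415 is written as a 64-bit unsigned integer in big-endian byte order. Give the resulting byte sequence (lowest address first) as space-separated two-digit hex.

6026543195109697415 in hexadecimal, padded to 64 bits, is 0x53A2951B200FA787.
Split into bytes (most-significant first): 53 A2 95 1B 20 0F A7 87.
In big-endian order the high byte comes first in memory.
So the memory order matches the most-significant-first order: 53 A2 95 1B 20 0F A7 87.

53 A2 95 1B 20 0F A7 87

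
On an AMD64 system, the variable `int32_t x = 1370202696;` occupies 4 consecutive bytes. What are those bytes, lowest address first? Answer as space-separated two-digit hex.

1370202696 in hexadecimal, padded to 32 bits, is 0x51ABA248.
Split into bytes (most-significant first): 51 AB A2 48.
In little-endian order the low byte comes first in memory.
So at ascending addresses the bytes are 48 A2 AB 51.

48 A2 AB 51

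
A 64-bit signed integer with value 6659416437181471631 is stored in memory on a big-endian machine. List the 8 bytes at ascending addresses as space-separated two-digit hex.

5C 6A FF F7 6D 99 5B 8F

6659416437181471631 in hexadecimal, padded to 64 bits, is 0x5C6AFFF76D995B8F.
Split into bytes (most-significant first): 5C 6A FF F7 6D 99 5B 8F.
Big-endian: lowest address holds the most-significant byte.
So the memory order matches the most-significant-first order: 5C 6A FF F7 6D 99 5B 8F.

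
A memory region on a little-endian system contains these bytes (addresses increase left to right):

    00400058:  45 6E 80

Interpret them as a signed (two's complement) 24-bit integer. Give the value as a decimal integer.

In little-endian order the low byte comes first in memory.
Reassemble most-significant byte first: 80 6E 45 → 0x806E45.
Top bit is set, so as a signed 24-bit value this is 0x806E45 − 2^24 = -8360379.

-8360379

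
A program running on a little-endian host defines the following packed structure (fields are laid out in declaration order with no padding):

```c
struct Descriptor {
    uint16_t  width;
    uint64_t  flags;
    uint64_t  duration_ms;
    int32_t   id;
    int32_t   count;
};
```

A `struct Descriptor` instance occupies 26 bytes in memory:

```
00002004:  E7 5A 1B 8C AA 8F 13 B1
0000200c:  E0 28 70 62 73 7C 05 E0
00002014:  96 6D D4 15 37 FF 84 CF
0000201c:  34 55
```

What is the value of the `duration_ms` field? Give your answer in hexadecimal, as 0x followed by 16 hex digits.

0x6D96E0057C736270

`duration_ms` follows `width` (2 B), `flags` (8 B), so it starts at offset 2 + 8 = 10 and occupies 8 bytes.
Bytes at offsets 10..17: 70 62 73 7C 05 E0 96 6D.
Little-endian: lowest address holds the least-significant byte.
Reassemble most-significant byte first: 6D 96 E0 05 7C 73 62 70 → 0x6D96E0057C736270.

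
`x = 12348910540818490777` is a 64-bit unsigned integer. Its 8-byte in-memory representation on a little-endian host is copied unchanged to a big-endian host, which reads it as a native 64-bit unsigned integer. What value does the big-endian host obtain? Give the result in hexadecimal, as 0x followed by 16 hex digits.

0x992590A4B52460AB

12348910540818490777 in 64-bit hexadecimal is 0xAB6024B5A4902599.
Stored little-endian, the bytes at ascending addresses are 99 25 90 A4 B5 24 60 AB.
Read back as big-endian, the last byte is least significant, giving 0x992590A4B52460AB.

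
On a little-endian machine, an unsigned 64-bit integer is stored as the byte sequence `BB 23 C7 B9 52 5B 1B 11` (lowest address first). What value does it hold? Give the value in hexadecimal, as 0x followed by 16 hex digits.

0x111B5B52B9C723BB

Little-endian: lowest address holds the least-significant byte.
Reassemble most-significant byte first: 11 1B 5B 52 B9 C7 23 BB → 0x111B5B52B9C723BB.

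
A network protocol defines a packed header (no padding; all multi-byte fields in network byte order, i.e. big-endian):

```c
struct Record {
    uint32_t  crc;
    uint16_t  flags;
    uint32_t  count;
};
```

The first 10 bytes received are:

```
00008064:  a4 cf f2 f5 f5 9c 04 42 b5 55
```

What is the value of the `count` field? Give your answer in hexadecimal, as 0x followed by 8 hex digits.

0x0442B555

`count` follows `crc` (4 B), `flags` (2 B), so it starts at offset 4 + 2 = 6 and occupies 4 bytes.
Bytes at offsets 6..9: 04 42 B5 55.
In big-endian order the high byte comes first in memory.
The bytes are already most-significant first: 0x0442B555.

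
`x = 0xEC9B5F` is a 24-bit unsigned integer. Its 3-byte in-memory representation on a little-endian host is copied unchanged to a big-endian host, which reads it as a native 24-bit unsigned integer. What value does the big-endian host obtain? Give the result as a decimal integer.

6265836

Stored little-endian, the bytes at ascending addresses are 5F 9B EC.
Read back as big-endian, the last byte is least significant, giving 0x5F9BEC.
0x5F9BEC = 6265836.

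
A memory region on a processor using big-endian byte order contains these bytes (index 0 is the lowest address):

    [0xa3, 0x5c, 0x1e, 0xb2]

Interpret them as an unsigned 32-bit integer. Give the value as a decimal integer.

2740723378

In big-endian order the high byte comes first in memory.
The bytes are already most-significant first: 0xA35C1EB2.
0xA35C1EB2 = 2740723378.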